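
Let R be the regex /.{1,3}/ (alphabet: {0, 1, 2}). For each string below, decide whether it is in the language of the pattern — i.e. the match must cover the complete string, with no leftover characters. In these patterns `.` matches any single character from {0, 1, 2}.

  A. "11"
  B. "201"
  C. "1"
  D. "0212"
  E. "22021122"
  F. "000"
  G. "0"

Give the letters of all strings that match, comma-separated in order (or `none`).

A → match
B → match
C → match
D → no match
E → no match
F → match
G → match

A, B, C, F, G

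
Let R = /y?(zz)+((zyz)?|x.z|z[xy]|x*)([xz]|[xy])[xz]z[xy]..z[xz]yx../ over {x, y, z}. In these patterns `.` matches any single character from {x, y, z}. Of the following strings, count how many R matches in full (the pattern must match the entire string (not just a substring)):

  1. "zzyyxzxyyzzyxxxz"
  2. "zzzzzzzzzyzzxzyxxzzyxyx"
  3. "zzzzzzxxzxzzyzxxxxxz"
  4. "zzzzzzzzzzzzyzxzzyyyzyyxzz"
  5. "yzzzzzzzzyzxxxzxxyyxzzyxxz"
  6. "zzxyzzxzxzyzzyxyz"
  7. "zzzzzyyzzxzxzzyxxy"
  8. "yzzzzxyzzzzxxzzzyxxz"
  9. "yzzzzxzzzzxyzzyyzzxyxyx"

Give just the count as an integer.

1 → no match
2 → match
3 → no match
4 → no match
5 → no match
6 → match
7 → match
8 → match
9 → no match
Total matched: 4

4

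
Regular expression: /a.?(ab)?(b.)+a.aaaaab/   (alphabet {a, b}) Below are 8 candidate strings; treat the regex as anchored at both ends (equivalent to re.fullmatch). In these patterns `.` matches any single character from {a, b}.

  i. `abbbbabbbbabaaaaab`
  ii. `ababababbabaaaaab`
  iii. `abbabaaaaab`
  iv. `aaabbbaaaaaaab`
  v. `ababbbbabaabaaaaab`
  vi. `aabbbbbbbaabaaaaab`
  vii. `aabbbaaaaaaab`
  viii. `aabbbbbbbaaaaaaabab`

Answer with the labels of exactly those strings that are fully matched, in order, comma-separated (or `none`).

i → match
ii → match
iii → match
iv → match
v → match
vi → match
vii → match
viii → no match — must end with `aaaaab`

i, ii, iii, iv, v, vi, vii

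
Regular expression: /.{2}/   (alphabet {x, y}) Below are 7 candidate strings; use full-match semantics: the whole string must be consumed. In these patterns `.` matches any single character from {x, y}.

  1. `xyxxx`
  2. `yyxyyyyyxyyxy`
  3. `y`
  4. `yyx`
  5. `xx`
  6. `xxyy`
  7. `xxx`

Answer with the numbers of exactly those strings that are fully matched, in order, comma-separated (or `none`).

1 → no match
2 → no match
3 → no match
4 → no match
5 → match
6 → no match
7 → no match

5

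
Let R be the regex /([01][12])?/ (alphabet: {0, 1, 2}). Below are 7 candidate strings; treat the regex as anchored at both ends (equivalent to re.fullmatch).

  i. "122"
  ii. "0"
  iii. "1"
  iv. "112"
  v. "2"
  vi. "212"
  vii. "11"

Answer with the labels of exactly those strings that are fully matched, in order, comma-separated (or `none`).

vii

i → no match
ii → no match
iii → no match
iv → no match
v → no match
vi → no match
vii → match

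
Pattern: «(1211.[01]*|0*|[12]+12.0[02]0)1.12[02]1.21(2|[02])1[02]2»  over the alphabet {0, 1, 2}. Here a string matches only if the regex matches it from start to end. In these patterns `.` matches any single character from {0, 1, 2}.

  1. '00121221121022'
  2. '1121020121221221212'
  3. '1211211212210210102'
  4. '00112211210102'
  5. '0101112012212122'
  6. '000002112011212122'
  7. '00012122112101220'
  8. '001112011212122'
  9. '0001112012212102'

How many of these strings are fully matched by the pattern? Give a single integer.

3

1 → no match
2 → no match
3 → match
4 → no match
5 → no match
6 → no match
7 → no match — must end with '2'
8 → match
9 → match
Total matched: 3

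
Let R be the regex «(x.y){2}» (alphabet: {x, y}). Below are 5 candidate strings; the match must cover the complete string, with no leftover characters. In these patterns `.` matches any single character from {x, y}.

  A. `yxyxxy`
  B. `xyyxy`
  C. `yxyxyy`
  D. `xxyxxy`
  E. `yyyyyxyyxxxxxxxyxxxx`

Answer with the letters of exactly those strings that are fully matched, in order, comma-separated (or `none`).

A → no match — must start with `x`
B → no match
C → no match — must start with `x`
D → match
E → no match — must start with `x`

D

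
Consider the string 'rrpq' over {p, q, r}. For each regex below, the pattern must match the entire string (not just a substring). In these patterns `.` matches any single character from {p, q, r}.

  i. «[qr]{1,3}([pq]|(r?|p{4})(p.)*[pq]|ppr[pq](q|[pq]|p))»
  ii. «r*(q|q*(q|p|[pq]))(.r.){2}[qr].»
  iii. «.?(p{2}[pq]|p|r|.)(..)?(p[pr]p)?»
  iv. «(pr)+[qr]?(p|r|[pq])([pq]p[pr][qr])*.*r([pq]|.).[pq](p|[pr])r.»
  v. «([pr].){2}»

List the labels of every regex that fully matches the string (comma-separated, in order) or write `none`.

i → no match
ii → no match
iii → match
iv → no match — must start with 'pr'
v → match

iii, v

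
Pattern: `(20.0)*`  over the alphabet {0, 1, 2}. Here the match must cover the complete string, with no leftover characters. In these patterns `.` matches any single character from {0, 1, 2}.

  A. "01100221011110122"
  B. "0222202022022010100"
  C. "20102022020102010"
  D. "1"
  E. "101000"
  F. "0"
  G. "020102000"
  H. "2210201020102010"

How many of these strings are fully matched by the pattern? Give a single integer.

0

A → no match
B → no match
C → no match
D. "1" → no match
E. "101000" → no match
F. "0" → no match
G. "020102000" → no match
H → no match
Total matched: 0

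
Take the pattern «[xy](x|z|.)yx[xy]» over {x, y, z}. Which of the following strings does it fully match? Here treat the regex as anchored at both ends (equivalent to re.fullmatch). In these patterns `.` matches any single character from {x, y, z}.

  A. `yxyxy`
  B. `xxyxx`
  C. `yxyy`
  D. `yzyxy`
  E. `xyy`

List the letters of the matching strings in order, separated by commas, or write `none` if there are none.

A, B, D

A → match
B → match
C → no match
D → match
E → no match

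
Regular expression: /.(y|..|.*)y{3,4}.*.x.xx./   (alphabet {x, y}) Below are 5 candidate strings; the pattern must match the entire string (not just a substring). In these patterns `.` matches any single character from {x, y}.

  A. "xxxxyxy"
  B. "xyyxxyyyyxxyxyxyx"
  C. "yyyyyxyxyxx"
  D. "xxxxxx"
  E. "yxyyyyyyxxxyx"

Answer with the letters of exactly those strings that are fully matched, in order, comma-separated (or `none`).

A → no match
B → no match
C → no match
D → no match
E → no match

none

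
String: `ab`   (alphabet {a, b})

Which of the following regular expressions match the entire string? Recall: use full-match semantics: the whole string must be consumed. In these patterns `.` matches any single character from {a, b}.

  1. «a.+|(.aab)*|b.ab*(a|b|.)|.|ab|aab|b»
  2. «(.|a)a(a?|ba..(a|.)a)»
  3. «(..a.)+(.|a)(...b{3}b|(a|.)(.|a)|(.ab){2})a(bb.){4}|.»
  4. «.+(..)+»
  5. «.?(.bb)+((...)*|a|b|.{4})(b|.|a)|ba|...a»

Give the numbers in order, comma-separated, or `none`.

1

1 → match
2 → no match
3 → no match
4 → no match
5 → no match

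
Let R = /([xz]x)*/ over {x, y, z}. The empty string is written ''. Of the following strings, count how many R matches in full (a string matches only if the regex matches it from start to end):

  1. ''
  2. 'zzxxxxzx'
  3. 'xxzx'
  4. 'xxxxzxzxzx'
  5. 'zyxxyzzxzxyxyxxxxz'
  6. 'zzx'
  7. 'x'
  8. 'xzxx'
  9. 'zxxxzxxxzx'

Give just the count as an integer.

1 → match
2 → no match
3 → match
4 → match
5 → no match
6 → no match
7 → no match
8 → no match
9 → match
Total matched: 4

4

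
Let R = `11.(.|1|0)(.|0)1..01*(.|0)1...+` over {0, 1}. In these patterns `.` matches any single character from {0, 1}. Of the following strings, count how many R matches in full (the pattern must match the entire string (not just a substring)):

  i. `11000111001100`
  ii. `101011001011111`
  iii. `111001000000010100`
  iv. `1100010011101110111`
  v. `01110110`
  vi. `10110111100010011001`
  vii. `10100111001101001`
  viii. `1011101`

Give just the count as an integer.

i → match
ii → no match — must start with `11`
iii → no match
iv → no match
v → no match — must start with `11`
vi → no match — must start with `11`
vii → no match — must start with `11`
viii → no match — must start with `11`
Total matched: 1

1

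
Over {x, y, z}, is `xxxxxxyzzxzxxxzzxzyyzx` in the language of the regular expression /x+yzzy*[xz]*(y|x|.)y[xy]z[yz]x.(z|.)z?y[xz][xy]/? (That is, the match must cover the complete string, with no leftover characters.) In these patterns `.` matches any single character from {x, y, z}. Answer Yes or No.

No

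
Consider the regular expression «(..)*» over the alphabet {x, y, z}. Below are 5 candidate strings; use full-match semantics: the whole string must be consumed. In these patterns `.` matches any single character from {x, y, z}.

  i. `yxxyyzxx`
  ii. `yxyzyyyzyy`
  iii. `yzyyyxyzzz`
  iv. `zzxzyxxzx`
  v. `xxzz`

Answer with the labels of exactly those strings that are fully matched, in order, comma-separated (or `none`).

i. `yxxyyzxx` → match
ii. `yxyzyyyzyy` → match
iii. `yzyyyxyzzz` → match
iv. `zzxzyxxzx` → no match
v. `xxzz` → match

i, ii, iii, v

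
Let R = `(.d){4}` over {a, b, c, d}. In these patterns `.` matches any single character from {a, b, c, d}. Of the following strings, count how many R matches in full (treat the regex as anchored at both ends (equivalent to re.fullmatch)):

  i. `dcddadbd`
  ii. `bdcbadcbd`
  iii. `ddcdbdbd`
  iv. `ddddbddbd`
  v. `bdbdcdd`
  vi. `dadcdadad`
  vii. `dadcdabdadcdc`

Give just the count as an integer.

1

i → no match
ii → no match
iii → match
iv → no match
v → no match
vi → no match
vii → no match — must end with `d`
Total matched: 1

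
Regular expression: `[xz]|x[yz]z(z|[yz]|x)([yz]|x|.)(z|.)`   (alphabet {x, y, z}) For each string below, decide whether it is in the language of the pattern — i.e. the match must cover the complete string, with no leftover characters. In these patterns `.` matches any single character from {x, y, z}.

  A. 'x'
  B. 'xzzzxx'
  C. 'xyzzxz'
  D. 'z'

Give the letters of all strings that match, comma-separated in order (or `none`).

A, B, C, D

A → match
B → match
C → match
D → match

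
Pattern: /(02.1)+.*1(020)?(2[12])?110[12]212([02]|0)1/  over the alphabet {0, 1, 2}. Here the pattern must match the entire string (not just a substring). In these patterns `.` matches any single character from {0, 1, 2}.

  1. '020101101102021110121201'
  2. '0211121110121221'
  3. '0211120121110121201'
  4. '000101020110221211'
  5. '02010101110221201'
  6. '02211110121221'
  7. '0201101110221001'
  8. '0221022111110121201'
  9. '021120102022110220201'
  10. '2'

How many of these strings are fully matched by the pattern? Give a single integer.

6

1 → match
2 → match
3 → match
4 → no match — must start with '02'
5 → match
6 → match
7 → no match
8 → match
9 → no match
10. '2' → no match — must start with '02'
Total matched: 6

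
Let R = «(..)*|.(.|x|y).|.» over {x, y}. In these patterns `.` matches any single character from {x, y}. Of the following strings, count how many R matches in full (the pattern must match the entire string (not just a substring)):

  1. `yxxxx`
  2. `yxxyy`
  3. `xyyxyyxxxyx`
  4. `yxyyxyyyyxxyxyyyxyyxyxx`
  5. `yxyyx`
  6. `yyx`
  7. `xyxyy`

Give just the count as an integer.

1

1 → no match
2 → no match
3 → no match
4 → no match
5 → no match
6 → match
7 → no match
Total matched: 1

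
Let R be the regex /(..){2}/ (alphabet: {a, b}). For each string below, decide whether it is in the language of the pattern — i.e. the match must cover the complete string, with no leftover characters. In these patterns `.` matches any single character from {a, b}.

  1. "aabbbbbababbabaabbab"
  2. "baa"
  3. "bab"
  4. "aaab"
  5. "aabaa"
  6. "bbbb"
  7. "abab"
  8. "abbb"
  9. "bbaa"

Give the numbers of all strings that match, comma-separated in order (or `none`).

4, 6, 7, 8, 9

1 → no match
2. "baa" → no match
3. "bab" → no match
4. "aaab" → match
5. "aabaa" → no match
6. "bbbb" → match
7. "abab" → match
8. "abbb" → match
9. "bbaa" → match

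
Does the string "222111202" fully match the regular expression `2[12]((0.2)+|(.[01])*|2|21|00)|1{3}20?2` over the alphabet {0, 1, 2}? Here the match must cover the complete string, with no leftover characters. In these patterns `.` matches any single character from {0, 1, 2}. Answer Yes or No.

No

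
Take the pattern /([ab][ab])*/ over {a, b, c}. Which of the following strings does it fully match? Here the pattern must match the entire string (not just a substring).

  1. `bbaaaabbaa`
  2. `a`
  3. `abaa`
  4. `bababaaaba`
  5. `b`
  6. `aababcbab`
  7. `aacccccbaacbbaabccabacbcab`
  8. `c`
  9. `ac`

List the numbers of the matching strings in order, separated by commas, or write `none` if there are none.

1. `bbaaaabbaa` → match
2. `a` → no match
3. `abaa` → match
4. `bababaaaba` → match
5. `b` → no match
6. `aababcbab` → no match
7 → no match
8. `c` → no match
9. `ac` → no match

1, 3, 4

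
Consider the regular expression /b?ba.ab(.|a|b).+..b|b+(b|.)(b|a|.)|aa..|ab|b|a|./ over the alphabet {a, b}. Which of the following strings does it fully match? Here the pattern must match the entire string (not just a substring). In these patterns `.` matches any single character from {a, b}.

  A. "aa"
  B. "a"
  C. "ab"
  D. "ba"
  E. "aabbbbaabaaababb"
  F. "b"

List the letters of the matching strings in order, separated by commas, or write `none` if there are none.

B, C, F

A. "aa" → no match
B. "a" → match
C. "ab" → match
D. "ba" → no match
E → no match
F. "b" → match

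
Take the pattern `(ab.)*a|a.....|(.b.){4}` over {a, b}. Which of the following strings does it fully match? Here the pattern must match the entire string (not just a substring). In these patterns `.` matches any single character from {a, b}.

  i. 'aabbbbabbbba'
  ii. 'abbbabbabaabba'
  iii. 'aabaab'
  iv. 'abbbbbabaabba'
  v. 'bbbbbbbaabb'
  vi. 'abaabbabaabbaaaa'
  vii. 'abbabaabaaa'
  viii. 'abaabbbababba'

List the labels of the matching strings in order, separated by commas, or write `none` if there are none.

i → no match
ii → no match
iii → match
iv → no match
v → no match
vi → no match
vii → no match
viii → no match

iii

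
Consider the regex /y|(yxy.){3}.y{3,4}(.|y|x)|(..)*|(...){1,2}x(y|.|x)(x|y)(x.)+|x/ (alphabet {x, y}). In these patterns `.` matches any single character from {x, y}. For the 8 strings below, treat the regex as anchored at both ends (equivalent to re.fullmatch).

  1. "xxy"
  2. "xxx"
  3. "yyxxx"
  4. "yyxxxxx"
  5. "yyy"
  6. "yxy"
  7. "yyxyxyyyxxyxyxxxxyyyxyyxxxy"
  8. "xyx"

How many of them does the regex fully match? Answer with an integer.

0

1 → no match
2 → no match
3 → no match
4 → no match
5 → no match
6 → no match
7 → no match
8 → no match
Total matched: 0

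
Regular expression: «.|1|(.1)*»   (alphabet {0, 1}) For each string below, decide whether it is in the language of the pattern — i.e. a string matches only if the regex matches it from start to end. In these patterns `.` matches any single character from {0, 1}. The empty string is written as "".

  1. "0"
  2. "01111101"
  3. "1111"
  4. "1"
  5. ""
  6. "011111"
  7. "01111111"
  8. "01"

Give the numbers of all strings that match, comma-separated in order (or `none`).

1 → match
2 → match
3 → match
4 → match
5 → match
6 → match
7 → match
8 → match

1, 2, 3, 4, 5, 6, 7, 8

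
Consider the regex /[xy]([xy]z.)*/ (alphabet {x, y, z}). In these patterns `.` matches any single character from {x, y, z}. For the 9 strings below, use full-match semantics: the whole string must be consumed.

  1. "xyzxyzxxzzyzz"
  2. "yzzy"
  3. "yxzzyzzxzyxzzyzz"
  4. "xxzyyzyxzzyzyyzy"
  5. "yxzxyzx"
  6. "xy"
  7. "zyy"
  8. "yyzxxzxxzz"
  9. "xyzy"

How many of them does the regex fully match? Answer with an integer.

1 → match
2 → no match
3 → match
4 → match
5 → match
6 → no match
7 → no match
8 → match
9 → match
Total matched: 6

6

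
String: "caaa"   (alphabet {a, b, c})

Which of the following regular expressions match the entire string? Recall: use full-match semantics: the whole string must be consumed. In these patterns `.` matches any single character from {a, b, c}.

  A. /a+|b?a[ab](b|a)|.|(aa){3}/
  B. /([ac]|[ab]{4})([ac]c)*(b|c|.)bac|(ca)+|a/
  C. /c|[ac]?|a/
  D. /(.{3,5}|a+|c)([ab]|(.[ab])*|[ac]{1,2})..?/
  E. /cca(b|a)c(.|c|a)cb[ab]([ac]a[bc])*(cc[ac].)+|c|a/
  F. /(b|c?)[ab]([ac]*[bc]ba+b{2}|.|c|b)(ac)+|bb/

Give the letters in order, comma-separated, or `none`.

A → no match
B → no match
C → no match
D → match
E → no match
F → no match

D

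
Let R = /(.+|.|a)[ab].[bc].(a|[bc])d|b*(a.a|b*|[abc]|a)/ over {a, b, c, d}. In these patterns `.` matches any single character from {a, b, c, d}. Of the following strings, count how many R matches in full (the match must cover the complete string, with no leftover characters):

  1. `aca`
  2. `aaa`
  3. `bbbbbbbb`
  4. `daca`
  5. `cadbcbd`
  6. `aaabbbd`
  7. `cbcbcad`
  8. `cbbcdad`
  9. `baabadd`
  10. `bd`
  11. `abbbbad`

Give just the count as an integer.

8

1 → match
2 → match
3 → match
4 → no match
5 → match
6 → match
7 → match
8 → match
9 → no match
10 → no match
11 → match
Total matched: 8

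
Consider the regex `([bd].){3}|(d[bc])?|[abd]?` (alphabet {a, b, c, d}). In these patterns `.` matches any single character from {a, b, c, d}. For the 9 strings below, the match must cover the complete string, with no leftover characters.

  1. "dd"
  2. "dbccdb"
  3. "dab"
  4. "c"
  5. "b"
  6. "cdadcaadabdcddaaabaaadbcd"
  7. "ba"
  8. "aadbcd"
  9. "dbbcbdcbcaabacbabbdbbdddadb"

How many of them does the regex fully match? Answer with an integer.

1 → no match
2 → no match
3 → no match
4 → no match
5 → match
6 → no match
7 → no match
8 → no match
9 → no match
Total matched: 1

1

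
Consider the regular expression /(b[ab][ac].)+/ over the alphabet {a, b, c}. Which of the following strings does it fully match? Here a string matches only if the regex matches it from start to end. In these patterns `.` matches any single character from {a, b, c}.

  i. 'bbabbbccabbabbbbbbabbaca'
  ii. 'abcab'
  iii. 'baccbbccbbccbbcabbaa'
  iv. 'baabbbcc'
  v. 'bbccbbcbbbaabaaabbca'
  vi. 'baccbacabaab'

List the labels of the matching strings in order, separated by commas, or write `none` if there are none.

i → no match
ii → no match — must start with 'b'
iii → match
iv → match
v → match
vi → match

iii, iv, v, vi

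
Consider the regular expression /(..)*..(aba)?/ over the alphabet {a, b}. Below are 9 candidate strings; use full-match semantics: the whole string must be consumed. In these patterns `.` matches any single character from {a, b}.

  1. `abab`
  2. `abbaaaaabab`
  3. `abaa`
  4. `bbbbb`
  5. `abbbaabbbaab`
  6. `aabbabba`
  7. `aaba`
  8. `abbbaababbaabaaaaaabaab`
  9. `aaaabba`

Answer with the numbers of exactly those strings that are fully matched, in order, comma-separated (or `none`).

1. `abab` → match
2. `abbaaaaabab` → no match
3. `abaa` → match
4. `bbbbb` → no match
5. `abbbaabbbaab` → match
6. `aabbabba` → match
7. `aaba` → match
8 → no match
9. `aaaabba` → no match

1, 3, 5, 6, 7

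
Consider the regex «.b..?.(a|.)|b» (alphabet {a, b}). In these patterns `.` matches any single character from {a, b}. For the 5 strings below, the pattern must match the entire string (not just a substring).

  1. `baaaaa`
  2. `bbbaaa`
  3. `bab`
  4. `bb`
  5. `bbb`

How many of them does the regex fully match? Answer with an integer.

1

1. `baaaaa` → no match
2. `bbbaaa` → match
3. `bab` → no match
4. `bb` → no match
5. `bbb` → no match
Total matched: 1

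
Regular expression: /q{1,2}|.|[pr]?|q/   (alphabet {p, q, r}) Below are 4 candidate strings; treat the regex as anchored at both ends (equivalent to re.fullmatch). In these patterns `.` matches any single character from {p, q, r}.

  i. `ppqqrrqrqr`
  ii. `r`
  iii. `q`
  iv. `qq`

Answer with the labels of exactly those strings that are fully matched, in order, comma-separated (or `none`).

ii, iii, iv

i → no match
ii → match
iii → match
iv → match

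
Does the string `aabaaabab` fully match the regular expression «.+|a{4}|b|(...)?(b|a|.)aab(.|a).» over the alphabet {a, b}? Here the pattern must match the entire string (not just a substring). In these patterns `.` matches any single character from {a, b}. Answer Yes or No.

Yes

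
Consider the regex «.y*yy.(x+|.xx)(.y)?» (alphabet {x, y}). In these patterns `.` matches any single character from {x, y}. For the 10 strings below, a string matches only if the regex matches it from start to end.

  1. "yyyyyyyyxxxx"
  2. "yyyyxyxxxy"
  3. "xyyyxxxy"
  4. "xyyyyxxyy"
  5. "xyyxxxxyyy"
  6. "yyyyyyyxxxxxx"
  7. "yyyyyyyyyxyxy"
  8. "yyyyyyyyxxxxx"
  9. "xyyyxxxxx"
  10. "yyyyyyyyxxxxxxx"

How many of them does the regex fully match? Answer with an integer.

1 → match
2 → match
3 → match
4 → match
5 → no match
6 → match
7 → no match
8 → match
9 → match
10 → match
Total matched: 8

8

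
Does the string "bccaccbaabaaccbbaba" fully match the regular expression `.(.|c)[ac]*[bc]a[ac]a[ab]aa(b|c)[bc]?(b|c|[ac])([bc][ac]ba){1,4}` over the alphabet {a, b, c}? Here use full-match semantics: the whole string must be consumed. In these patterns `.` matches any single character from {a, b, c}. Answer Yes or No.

No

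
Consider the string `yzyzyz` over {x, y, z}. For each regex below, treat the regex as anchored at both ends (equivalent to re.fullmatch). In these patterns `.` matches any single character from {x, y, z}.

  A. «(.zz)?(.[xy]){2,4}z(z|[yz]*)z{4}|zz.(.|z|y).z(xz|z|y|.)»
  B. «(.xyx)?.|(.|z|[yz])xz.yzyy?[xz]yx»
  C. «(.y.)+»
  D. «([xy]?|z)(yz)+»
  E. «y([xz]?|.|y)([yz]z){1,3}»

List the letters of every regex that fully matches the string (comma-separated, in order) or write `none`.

A → no match
B → no match
C → no match
D → match
E → match

D, E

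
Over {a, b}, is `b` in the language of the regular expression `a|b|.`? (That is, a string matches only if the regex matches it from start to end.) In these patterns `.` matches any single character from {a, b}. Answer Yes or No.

Yes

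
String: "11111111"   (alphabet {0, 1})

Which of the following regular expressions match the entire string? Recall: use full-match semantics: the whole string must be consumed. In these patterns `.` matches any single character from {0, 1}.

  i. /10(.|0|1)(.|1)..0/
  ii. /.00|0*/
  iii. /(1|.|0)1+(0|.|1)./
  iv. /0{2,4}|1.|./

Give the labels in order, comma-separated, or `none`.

i → no match — must start with "10"
ii → no match
iii → match
iv → no match

iii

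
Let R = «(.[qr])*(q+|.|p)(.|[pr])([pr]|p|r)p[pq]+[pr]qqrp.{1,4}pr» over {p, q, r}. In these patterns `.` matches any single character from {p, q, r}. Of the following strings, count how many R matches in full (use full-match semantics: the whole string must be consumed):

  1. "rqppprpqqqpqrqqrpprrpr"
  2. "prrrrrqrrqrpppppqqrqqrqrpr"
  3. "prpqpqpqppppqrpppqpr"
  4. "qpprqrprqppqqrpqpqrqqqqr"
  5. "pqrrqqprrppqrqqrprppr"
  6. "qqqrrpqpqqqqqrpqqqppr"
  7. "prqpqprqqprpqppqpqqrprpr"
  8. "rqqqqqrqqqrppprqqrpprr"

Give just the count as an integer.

1 → no match
2 → no match
3 → no match
4 → no match — must end with "pr"
5 → match
6 → no match
7 → no match
8 → no match — must end with "pr"
Total matched: 1

1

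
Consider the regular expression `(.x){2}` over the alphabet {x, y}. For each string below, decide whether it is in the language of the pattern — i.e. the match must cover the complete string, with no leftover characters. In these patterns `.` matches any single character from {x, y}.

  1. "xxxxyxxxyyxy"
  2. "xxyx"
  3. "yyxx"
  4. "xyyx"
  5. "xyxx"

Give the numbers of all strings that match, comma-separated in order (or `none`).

2

1 → no match — must end with "x"
2 → match
3 → no match
4 → no match
5 → no match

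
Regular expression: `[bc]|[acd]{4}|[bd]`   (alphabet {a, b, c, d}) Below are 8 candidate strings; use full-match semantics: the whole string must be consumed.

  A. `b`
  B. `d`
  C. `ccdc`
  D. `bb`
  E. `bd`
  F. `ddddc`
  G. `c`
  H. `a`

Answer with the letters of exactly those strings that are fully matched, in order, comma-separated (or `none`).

A, B, C, G

A → match
B → match
C → match
D → no match
E → no match
F → no match
G → match
H → no match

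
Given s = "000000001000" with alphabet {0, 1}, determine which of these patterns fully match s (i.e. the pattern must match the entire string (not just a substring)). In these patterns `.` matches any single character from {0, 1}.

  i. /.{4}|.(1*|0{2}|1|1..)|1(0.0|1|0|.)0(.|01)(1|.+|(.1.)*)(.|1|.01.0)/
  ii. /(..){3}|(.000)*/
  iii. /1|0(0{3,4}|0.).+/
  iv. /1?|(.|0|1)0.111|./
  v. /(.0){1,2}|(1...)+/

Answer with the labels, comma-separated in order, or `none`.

ii, iii

i → no match
ii → match
iii → match
iv → no match
v → no match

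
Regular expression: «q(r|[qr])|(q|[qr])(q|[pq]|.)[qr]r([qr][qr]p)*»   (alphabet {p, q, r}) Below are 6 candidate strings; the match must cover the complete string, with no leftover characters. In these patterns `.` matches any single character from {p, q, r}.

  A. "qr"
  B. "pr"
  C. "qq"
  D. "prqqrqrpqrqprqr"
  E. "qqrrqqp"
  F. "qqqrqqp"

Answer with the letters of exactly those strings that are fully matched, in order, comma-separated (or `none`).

A → match
B → no match
C → match
D → no match
E → match
F → match

A, C, E, F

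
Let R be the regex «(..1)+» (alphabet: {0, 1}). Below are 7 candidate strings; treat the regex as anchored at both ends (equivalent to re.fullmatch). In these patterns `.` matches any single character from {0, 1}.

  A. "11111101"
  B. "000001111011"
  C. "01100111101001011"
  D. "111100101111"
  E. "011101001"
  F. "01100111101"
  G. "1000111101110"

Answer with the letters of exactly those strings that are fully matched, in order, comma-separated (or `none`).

A → no match
B → no match
C → no match
D → no match
E → match
F → no match
G → no match — must end with "1"

E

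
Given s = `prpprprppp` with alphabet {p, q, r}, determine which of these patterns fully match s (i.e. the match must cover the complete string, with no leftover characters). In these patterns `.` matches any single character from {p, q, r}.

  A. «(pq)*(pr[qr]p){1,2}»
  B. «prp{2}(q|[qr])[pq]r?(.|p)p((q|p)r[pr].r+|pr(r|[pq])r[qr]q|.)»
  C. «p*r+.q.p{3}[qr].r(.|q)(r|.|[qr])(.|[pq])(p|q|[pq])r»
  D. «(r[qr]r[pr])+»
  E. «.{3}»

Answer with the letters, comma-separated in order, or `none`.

B

A → no match
B → match
C → no match — must end with `r`
D → no match — must start with `r`
E → no match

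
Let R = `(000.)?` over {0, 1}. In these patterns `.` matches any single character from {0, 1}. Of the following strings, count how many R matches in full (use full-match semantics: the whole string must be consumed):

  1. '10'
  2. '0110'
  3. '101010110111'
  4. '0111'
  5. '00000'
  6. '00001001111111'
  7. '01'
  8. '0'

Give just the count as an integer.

1 → no match
2 → no match
3 → no match
4 → no match
5 → no match
6 → no match
7 → no match
8 → no match
Total matched: 0

0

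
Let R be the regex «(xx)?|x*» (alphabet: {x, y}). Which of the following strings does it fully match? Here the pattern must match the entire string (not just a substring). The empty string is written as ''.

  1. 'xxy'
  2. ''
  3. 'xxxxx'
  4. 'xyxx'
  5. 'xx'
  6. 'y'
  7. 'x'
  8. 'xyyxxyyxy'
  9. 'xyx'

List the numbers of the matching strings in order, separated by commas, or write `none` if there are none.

1 → no match
2 → match
3 → match
4 → no match
5 → match
6 → no match
7 → match
8 → no match
9 → no match

2, 3, 5, 7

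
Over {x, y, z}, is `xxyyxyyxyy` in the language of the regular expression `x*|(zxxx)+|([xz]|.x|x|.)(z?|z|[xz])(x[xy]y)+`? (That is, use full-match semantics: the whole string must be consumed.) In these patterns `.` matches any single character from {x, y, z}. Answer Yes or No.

Yes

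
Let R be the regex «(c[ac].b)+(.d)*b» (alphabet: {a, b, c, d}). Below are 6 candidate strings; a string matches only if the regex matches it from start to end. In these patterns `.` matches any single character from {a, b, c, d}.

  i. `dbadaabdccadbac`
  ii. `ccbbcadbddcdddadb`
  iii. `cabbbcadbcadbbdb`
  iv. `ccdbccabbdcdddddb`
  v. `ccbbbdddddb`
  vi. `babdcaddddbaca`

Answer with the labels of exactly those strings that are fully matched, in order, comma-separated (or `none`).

i → no match — must start with `c`
ii → match
iii → no match
iv → match
v. `ccbbbdddddb` → match
vi → no match — must start with `c`

ii, iv, v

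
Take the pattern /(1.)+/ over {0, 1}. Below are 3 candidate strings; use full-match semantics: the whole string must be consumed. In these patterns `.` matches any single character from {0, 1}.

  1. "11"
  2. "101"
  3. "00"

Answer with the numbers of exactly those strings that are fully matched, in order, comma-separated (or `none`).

1

1 → match
2 → no match
3 → no match — must start with "1"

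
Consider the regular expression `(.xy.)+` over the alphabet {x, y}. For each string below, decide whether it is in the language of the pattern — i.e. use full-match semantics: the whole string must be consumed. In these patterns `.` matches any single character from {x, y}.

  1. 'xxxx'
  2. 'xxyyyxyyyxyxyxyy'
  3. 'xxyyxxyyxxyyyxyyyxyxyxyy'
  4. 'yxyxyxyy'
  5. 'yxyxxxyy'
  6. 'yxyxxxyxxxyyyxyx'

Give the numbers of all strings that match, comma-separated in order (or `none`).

2, 3, 4, 5, 6

1 → no match
2 → match
3 → match
4 → match
5 → match
6 → match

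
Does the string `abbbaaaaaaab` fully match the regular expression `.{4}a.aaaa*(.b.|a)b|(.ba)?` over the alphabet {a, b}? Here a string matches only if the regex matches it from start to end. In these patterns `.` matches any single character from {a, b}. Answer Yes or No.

Yes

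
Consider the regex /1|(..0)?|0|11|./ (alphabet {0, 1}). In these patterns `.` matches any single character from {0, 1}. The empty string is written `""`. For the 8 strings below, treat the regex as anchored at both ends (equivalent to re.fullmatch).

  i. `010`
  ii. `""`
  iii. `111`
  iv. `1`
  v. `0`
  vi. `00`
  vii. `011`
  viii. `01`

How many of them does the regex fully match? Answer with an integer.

4

i → match
ii → match
iii → no match
iv → match
v → match
vi → no match
vii → no match
viii → no match
Total matched: 4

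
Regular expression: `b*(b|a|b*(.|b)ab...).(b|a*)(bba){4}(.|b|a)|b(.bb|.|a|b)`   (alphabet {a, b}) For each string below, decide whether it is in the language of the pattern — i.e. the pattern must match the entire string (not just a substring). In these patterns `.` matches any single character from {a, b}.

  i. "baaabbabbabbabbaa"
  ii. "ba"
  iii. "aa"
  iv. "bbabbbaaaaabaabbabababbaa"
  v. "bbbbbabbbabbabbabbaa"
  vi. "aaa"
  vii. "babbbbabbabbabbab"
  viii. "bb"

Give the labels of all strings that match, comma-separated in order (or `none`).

i, ii, v, vii, viii

i → match
ii. "ba" → match
iii. "aa" → no match
iv → no match
v → match
vi. "aaa" → no match
vii → match
viii. "bb" → match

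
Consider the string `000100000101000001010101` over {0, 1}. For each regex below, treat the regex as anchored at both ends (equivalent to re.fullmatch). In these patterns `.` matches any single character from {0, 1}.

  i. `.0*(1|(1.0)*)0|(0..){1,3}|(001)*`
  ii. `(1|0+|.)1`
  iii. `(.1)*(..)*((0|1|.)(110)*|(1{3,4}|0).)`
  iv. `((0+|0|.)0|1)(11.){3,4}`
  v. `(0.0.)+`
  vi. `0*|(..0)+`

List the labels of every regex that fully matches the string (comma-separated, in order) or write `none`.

iii, v

i → no match
ii → no match
iii → match
iv → no match
v → match
vi → no match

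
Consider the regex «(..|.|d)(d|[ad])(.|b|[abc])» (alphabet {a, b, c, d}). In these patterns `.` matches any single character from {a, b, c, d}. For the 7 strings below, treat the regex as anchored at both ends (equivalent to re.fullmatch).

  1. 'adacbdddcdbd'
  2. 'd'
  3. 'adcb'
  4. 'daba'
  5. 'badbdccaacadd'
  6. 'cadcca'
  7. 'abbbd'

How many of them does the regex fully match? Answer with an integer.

0

1 → no match
2 → no match
3 → no match
4 → no match
5 → no match
6 → no match
7 → no match
Total matched: 0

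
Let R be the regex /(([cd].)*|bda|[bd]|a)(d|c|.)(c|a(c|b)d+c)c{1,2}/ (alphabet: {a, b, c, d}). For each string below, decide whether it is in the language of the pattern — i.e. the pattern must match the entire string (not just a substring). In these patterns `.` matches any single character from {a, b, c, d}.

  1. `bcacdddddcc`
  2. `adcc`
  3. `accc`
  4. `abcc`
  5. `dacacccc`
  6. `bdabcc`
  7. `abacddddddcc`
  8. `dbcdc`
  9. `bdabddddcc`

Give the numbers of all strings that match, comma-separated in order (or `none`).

1 → match
2 → match
3 → match
4 → match
5 → match
6 → match
7 → match
8 → no match
9 → match

1, 2, 3, 4, 5, 6, 7, 9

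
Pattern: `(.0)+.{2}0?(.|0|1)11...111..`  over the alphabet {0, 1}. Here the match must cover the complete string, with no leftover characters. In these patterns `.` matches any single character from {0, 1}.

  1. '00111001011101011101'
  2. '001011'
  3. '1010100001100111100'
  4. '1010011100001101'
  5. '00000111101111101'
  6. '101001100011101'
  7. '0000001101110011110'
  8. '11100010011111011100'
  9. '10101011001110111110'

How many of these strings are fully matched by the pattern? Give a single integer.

1 → no match
2. '001011' → no match
3 → match
4 → no match
5 → match
6 → match
7 → match
8 → no match
9 → match
Total matched: 5

5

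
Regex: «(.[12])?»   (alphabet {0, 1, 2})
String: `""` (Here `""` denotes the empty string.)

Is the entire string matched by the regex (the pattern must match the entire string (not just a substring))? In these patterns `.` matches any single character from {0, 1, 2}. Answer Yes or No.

Yes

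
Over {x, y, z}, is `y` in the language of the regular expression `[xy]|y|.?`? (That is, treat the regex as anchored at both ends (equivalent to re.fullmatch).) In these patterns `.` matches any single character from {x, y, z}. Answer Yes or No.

Yes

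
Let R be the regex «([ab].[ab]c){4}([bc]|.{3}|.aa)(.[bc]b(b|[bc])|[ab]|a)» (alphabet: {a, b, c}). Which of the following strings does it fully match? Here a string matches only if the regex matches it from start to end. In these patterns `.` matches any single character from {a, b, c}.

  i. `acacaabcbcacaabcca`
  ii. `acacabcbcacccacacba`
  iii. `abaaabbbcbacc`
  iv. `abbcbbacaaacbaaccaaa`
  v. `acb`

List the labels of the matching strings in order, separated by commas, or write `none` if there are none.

i, iv

i → match
ii → no match
iii → no match
iv → match
v → no match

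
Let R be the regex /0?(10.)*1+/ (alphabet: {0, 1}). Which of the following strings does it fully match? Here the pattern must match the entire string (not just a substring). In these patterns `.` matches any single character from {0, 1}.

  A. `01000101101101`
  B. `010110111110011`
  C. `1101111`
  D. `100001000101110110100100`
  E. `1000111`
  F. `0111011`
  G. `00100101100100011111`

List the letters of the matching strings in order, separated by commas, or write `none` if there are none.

none

A → no match
B → no match
C → no match
D → no match — must end with `1`
E → no match
F → no match
G → no match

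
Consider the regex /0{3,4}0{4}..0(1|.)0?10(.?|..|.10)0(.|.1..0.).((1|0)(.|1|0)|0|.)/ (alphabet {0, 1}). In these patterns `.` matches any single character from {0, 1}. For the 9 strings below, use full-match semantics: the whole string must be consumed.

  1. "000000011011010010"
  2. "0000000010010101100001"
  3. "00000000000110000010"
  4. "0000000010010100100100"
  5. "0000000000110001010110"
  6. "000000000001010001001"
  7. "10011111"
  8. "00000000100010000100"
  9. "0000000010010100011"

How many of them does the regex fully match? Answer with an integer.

8

1 → match
2 → match
3 → match
4 → match
5 → match
6 → match
7 → no match — must start with "0"
8 → match
9 → match
Total matched: 8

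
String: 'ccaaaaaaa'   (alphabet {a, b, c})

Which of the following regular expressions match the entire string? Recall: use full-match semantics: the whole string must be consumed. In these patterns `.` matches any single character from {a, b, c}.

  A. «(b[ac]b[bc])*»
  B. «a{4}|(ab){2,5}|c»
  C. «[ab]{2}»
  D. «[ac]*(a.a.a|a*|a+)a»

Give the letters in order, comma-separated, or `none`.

A → no match
B → no match
C → no match
D → match

D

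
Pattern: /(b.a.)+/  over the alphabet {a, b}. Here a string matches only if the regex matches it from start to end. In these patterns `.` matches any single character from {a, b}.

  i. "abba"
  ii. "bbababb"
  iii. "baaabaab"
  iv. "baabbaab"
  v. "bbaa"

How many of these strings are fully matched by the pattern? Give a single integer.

3

i → no match — must start with "b"
ii → no match
iii → match
iv → match
v → match
Total matched: 3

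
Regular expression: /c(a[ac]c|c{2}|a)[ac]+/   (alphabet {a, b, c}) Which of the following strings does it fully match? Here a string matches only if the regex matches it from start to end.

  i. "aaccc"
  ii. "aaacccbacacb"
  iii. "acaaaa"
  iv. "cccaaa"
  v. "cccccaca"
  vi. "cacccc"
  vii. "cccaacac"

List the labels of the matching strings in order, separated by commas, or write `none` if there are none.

i → no match — must start with "c"
ii → no match — must start with "c"
iii → no match — must start with "c"
iv → match
v → match
vi → match
vii → match

iv, v, vi, vii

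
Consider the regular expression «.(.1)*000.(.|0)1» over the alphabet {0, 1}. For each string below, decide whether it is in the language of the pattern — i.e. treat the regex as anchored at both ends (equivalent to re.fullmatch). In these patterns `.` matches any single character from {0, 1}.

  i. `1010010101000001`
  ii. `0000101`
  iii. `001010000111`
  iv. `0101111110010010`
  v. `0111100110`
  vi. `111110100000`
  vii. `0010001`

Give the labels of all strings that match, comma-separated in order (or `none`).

ii

i → no match
ii → match
iii → no match
iv → no match — must end with `1`
v → no match — must end with `1`
vi → no match — must end with `1`
vii → no match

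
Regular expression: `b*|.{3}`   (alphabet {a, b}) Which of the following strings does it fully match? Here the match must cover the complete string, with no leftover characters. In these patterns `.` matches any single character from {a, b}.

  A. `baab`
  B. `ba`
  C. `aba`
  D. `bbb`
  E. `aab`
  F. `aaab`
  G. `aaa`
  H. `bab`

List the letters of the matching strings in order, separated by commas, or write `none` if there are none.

A. `baab` → no match
B. `ba` → no match
C. `aba` → match
D. `bbb` → match
E. `aab` → match
F. `aaab` → no match
G. `aaa` → match
H. `bab` → match

C, D, E, G, H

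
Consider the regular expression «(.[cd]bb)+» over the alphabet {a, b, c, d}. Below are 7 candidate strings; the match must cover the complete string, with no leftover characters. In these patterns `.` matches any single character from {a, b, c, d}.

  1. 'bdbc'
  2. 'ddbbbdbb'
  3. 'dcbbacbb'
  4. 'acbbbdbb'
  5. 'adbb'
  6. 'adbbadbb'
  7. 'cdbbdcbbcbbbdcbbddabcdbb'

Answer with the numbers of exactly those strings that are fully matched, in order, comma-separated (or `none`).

2, 3, 4, 5, 6

1 → no match — must end with 'bb'
2 → match
3 → match
4 → match
5 → match
6 → match
7 → no match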